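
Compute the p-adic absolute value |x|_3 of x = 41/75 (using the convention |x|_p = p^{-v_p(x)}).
|41/75|_3 = 3

Step 1 — compute v_3(x) by factoring powers of 3 out of the numerator and denominator: v_3(41/75) = -1. Step 2 — apply |x|_p = p^{-v_p(x)} = 3^{1} = 3.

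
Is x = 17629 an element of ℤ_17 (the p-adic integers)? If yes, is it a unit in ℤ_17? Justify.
x ∈ ℤ_17 but not a unit; v_17(x) = 2 > 0

ℤ_17 = {x ∈ ℚ_17 : v_17(x) ≥ 0} and ℤ_17^× = {x ∈ ℤ_17 : v_17(x) = 0}. Here v_17(17629) = v_17(num) − v_17(den) = 2; compare against these criteria.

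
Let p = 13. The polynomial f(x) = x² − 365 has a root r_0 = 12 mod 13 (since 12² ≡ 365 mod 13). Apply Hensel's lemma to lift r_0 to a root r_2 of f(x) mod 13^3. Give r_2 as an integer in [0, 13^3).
r_2 = 1000 (mod 2197)

Hensel's recurrence: r_{i+1} = r_i − f(r_i)·(f′(r_i))^{-1} mod 13^{i+2}, with f′(x) = 2x. Iterate:
  r_0 = 12 (mod 13)
  r_1 = 155 (mod 169)
  r_2 = 1000 (mod 2197)
Final: r_2 = 1000, and one checks f(r_2) ≡ 0 mod 13^3.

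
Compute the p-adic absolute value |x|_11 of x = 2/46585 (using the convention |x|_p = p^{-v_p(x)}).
|2/46585|_11 = 1331

Step 1 — compute v_11(x) by factoring powers of 11 out of the numerator and denominator: v_11(2/46585) = -3. Step 2 — apply |x|_p = p^{-v_p(x)} = 11^{3} = 1331.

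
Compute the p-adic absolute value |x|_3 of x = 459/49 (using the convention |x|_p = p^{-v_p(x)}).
|459/49|_3 = 1/27

Step 1 — compute v_3(x) by factoring powers of 3 out of the numerator and denominator: v_3(459/49) = 3. Step 2 — apply |x|_p = p^{-v_p(x)} = 3^{-3} = 1/27.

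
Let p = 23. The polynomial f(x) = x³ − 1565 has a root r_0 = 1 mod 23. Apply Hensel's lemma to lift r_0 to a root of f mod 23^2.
r_1 = 346 (mod 529)

Hensel: r_{i+1} = r_i − f(r_i)/f′(r_i) mod 23^{i+2}, where f′(x) = 3x². Iterate:
  r_0 = 1 (mod 23)
  r_1 = 346 (mod 529)
Final: r = 346 with f(r) ≡ 0 mod 23^2.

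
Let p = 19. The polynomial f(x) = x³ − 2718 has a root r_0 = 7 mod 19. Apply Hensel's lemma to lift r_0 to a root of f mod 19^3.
r_2 = 6752 (mod 6859)

Hensel: r_{i+1} = r_i − f(r_i)/f′(r_i) mod 19^{i+2}, where f′(x) = 3x². Iterate:
  r_0 = 7 (mod 19)
  r_1 = 254 (mod 361)
  r_2 = 6752 (mod 6859)
Final: r = 6752 with f(r) ≡ 0 mod 19^3.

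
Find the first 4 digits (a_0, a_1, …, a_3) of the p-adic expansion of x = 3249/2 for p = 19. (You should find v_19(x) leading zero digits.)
(a_0, …, a_3) = (0, 0, 14, 9)

v_19(3249/2) = 2, so a_0 = ... = a_1 = 0. Factor out: x = 19^2 · u with u = 9/2 a unit in ℤ_19. Expand u iteratively via a_{v+i} = u_i mod 19, u_{i+1} = (u_i − a_{v+i})/19:
  u_0 = 9/2;  a_2 = 14;  u_1 = (u_0 − 14)/19 = -1/2
  u_1 = -1/2;  a_3 = 9;  u_2 = (u_1 − 9)/19 = -1/2
Digits: (0, 0, 14, 9).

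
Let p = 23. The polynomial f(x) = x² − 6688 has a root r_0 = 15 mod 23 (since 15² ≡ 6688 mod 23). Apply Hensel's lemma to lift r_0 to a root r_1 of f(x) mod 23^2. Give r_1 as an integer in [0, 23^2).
r_1 = 107 (mod 529)

Hensel's recurrence: r_{i+1} = r_i − f(r_i)·(f′(r_i))^{-1} mod 23^{i+2}, with f′(x) = 2x. Iterate:
  r_0 = 15 (mod 23)
  r_1 = 107 (mod 529)
Final: r_1 = 107, and one checks f(r_1) ≡ 0 mod 23^2.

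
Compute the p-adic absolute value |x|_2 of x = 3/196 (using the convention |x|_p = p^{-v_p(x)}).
|3/196|_2 = 4

Step 1 — compute v_2(x) by factoring powers of 2 out of the numerator and denominator: v_2(3/196) = -2. Step 2 — apply |x|_p = p^{-v_p(x)} = 2^{2} = 4.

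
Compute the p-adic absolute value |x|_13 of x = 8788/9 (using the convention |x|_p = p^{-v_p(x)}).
|8788/9|_13 = 1/2197

Step 1 — compute v_13(x) by factoring powers of 13 out of the numerator and denominator: v_13(8788/9) = 3. Step 2 — apply |x|_p = p^{-v_p(x)} = 13^{-3} = 1/2197.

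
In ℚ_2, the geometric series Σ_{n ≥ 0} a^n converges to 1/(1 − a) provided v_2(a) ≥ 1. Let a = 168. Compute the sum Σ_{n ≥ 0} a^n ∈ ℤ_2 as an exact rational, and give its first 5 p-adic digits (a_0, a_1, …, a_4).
Σ a^n = 1/(1 − a) = -1/167;  first 5 digits = (1, 0, 0, 1, 0)

v_2(a) = 3 ≥ 1, so the series converges in ℤ_2 to 1/(1 − a) = 1/(1 − 168) = -1/167. Expand this rational in ℤ_2: compute digits iteratively via d_i = x_i mod 2, x_{i+1} = (x_i − d_i)/2. The first 5 digits are (1, 0, 0, 1, 0).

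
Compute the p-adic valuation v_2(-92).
v_2(-92) = 2

v_2(n) is the largest exponent k such that 2^k divides n. Factor out: -92 = -2^2 · 23. (Sign doesn't affect v_p.) So v_2(-92) = 2.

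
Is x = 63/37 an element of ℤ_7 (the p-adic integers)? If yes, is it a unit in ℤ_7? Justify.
x ∈ ℤ_7 but not a unit; v_7(x) = 1 > 0

ℤ_7 = {x ∈ ℚ_7 : v_7(x) ≥ 0} and ℤ_7^× = {x ∈ ℤ_7 : v_7(x) = 0}. Here v_7(63/37) = v_7(num) − v_7(den) = 1; compare against these criteria.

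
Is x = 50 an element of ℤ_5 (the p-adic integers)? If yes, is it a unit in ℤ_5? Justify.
x ∈ ℤ_5 but not a unit; v_5(x) = 2 > 0

ℤ_5 = {x ∈ ℚ_5 : v_5(x) ≥ 0} and ℤ_5^× = {x ∈ ℤ_5 : v_5(x) = 0}. Here v_5(50) = v_5(num) − v_5(den) = 2; compare against these criteria.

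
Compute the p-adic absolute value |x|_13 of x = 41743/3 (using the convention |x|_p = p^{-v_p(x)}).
|41743/3|_13 = 1/2197

Step 1 — compute v_13(x) by factoring powers of 13 out of the numerator and denominator: v_13(41743/3) = 3. Step 2 — apply |x|_p = p^{-v_p(x)} = 13^{-3} = 1/2197.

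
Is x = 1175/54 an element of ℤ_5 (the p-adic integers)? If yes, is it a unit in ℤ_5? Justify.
x ∈ ℤ_5 but not a unit; v_5(x) = 2 > 0

ℤ_5 = {x ∈ ℚ_5 : v_5(x) ≥ 0} and ℤ_5^× = {x ∈ ℤ_5 : v_5(x) = 0}. Here v_5(1175/54) = v_5(num) − v_5(den) = 2; compare against these criteria.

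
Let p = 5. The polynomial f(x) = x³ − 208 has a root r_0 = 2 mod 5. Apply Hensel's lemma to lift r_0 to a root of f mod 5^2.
r_1 = 2 (mod 25)

Hensel: r_{i+1} = r_i − f(r_i)/f′(r_i) mod 5^{i+2}, where f′(x) = 3x². Iterate:
  r_0 = 2 (mod 5)
  r_1 = 2 (mod 25)
Final: r = 2 with f(r) ≡ 0 mod 5^2.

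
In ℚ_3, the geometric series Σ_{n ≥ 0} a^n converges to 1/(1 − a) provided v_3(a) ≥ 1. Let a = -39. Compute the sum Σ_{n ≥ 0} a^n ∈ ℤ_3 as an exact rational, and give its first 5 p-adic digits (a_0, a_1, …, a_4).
Σ a^n = 1/(1 − a) = 1/40;  first 5 digits = (1, 2, 2, 2, 0)

v_3(a) = 1 ≥ 1, so the series converges in ℤ_3 to 1/(1 − a) = 1/(1 − (-39)) = 1/40. Expand this rational in ℤ_3: compute digits iteratively via d_i = x_i mod 3, x_{i+1} = (x_i − d_i)/3. The first 5 digits are (1, 2, 2, 2, 0).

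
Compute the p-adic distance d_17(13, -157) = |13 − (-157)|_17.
d_17(13, -157) = 1/17

Step 1 — x − y = 13 − (-157) = 170. Step 2 — v_17(170) = 1 (factor: 170 = (17^1 · 10); the sign does not affect v_p). Step 3 — |x − y|_17 = 17^{-1} = 1/17.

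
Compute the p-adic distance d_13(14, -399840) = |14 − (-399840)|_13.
d_13(14, -399840) = 1/28561

Step 1 — x − y = 14 − (-399840) = 399854. Step 2 — v_13(399854) = 4 (factor: 399854 = (13^4 · 14); the sign does not affect v_p). Step 3 — |x − y|_13 = 13^{-4} = 1/28561.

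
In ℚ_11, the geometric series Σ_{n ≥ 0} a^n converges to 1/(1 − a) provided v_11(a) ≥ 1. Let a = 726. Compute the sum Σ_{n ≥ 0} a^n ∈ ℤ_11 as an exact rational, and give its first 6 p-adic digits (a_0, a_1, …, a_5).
Σ a^n = 1/(1 − a) = -1/725;  first 6 digits = (1, 0, 6, 0, 3, 3)

v_11(a) = 2 ≥ 1, so the series converges in ℤ_11 to 1/(1 − a) = 1/(1 − 726) = -1/725. Expand this rational in ℤ_11: compute digits iteratively via d_i = x_i mod 11, x_{i+1} = (x_i − d_i)/11. The first 6 digits are (1, 0, 6, 0, 3, 3).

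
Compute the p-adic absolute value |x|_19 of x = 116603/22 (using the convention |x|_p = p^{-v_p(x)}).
|116603/22|_19 = 1/6859

Step 1 — compute v_19(x) by factoring powers of 19 out of the numerator and denominator: v_19(116603/22) = 3. Step 2 — apply |x|_p = p^{-v_p(x)} = 19^{-3} = 1/6859.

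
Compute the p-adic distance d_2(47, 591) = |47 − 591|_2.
d_2(47, 591) = 1/32

Step 1 — x − y = 47 − 591 = -544. Step 2 — v_2(-544) = 5 (factor: -544 = −(2^5 · 17); the sign does not affect v_p). Step 3 — |x − y|_2 = 2^{-5} = 1/32.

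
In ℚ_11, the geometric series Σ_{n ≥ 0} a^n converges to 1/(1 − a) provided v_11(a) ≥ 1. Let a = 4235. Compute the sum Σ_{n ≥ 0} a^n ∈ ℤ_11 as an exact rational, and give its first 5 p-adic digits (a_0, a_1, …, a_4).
Σ a^n = 1/(1 − a) = -1/4234;  first 5 digits = (1, 0, 2, 3, 4)

v_11(a) = 2 ≥ 1, so the series converges in ℤ_11 to 1/(1 − a) = 1/(1 − 4235) = -1/4234. Expand this rational in ℤ_11: compute digits iteratively via d_i = x_i mod 11, x_{i+1} = (x_i − d_i)/11. The first 5 digits are (1, 0, 2, 3, 4).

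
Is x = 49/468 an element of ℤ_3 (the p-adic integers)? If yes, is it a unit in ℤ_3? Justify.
x ∉ ℤ_3 (v_3(x) = -2 < 0)

ℤ_3 = {x ∈ ℚ_3 : v_3(x) ≥ 0} and ℤ_3^× = {x ∈ ℤ_3 : v_3(x) = 0}. Here v_3(49/468) = v_3(num) − v_3(den) = -2; compare against these criteria.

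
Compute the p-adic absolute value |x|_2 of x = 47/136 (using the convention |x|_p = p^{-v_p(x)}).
|47/136|_2 = 8

Step 1 — compute v_2(x) by factoring powers of 2 out of the numerator and denominator: v_2(47/136) = -3. Step 2 — apply |x|_p = p^{-v_p(x)} = 2^{3} = 8.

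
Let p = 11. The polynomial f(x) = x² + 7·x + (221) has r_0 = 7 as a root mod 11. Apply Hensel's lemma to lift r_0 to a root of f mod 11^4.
r_3 = 1294 (mod 14641)

Hensel: r_{i+1} = r_i − f(r_i)·(f′(r_i))^{-1} mod 11^{i+2}, f′(x) = 2x + 7. Iterate:
  r_0 = 7 (mod 11)
  r_1 = 84 (mod 121)
  r_2 = 1294 (mod 1331)
  r_3 = 1294 (mod 14641)
Final: r = 1294 satisfies f(r) ≡ 0 mod 11^4.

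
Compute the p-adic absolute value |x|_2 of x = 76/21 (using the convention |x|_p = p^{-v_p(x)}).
|76/21|_2 = 1/4

Step 1 — compute v_2(x) by factoring powers of 2 out of the numerator and denominator: v_2(76/21) = 2. Step 2 — apply |x|_p = p^{-v_p(x)} = 2^{-2} = 1/4.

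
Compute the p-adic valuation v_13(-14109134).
v_13(-14109134) = 5

v_13(n) is the largest exponent k such that 13^k divides n. Factor out: -14109134 = -13^5 · 38. (Sign doesn't affect v_p.) So v_13(-14109134) = 5.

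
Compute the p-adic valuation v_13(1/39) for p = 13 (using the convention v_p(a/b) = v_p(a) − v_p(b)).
v_13(1/39) = -1

Factor powers of 13 from the numerator and denominator of the reduced fraction: 1 = 13^0 · 1 and 39 = 13^1 · 3. Apply v_p(a/b) = v_p(a) − v_p(b): v_13(1/39) = 0 − 1 = -1.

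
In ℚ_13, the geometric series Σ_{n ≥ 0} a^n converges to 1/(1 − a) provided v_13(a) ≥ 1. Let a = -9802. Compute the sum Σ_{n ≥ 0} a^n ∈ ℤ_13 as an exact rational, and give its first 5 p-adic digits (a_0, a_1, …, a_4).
Σ a^n = 1/(1 − a) = 1/9803;  first 5 digits = (1, 0, 7, 8, 9)

v_13(a) = 2 ≥ 1, so the series converges in ℤ_13 to 1/(1 − a) = 1/(1 − (-9802)) = 1/9803. Expand this rational in ℤ_13: compute digits iteratively via d_i = x_i mod 13, x_{i+1} = (x_i − d_i)/13. The first 5 digits are (1, 0, 7, 8, 9).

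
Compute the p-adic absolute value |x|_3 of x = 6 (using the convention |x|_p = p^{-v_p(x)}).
|6|_3 = 1/3

Step 1 — compute v_3(x) by factoring powers of 3 out of the numerator and denominator: v_3(6) = 1. Step 2 — apply |x|_p = p^{-v_p(x)} = 3^{-1} = 1/3.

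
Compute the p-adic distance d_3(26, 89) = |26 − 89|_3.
d_3(26, 89) = 1/9

Step 1 — x − y = 26 − 89 = -63. Step 2 — v_3(-63) = 2 (factor: -63 = −(3^2 · 7); the sign does not affect v_p). Step 3 — |x − y|_3 = 3^{-2} = 1/9.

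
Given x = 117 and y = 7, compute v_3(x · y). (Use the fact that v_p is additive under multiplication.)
v_3(819) = 2

v_p(x) = 2 (factor: 117 = 3^2 · 13); v_p(y) = 0 (factor: 7 = 3^0 · 7). Additivity: v_p(xy) = v_p(x) + v_p(y) = 2 + 0 = 2. (Direct check: xy = 819 = 3^2 · (91).)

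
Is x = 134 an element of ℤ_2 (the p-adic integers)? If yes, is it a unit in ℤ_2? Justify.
x ∈ ℤ_2 but not a unit; v_2(x) = 1 > 0

ℤ_2 = {x ∈ ℚ_2 : v_2(x) ≥ 0} and ℤ_2^× = {x ∈ ℤ_2 : v_2(x) = 0}. Here v_2(134) = v_2(num) − v_2(den) = 1; compare against these criteria.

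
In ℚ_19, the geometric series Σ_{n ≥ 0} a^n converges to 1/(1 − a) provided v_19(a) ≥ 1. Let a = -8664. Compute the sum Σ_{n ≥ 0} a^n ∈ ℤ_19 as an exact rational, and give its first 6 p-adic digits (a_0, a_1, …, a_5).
Σ a^n = 1/(1 − a) = 1/8665;  first 6 digits = (1, 0, 14, 17, 5, 11)

v_19(a) = 2 ≥ 1, so the series converges in ℤ_19 to 1/(1 − a) = 1/(1 − (-8664)) = 1/8665. Expand this rational in ℤ_19: compute digits iteratively via d_i = x_i mod 19, x_{i+1} = (x_i − d_i)/19. The first 6 digits are (1, 0, 14, 17, 5, 11).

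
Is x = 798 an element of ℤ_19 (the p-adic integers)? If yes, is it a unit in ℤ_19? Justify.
x ∈ ℤ_19 but not a unit; v_19(x) = 1 > 0

ℤ_19 = {x ∈ ℚ_19 : v_19(x) ≥ 0} and ℤ_19^× = {x ∈ ℤ_19 : v_19(x) = 0}. Here v_19(798) = v_19(num) − v_19(den) = 1; compare against these criteria.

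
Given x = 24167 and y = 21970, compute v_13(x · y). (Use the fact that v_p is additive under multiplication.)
v_13(530948990) = 6

v_p(x) = 3 (factor: 24167 = 13^3 · 11); v_p(y) = 3 (factor: 21970 = 13^3 · 10). Additivity: v_p(xy) = v_p(x) + v_p(y) = 3 + 3 = 6. (Direct check: xy = 530948990 = 13^6 · (110).)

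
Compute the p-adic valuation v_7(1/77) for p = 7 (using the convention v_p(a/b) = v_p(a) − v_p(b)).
v_7(1/77) = -1

Factor powers of 7 from the numerator and denominator of the reduced fraction: 1 = 7^0 · 1 and 77 = 7^1 · 11. Apply v_p(a/b) = v_p(a) − v_p(b): v_7(1/77) = 0 − 1 = -1.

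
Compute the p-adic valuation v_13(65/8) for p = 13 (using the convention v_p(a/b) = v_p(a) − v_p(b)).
v_13(65/8) = 1

Factor powers of 13 from the numerator and denominator of the reduced fraction: 65 = 13^1 · 5 and 8 = 13^0 · 8. Apply v_p(a/b) = v_p(a) − v_p(b): v_13(65/8) = 1 − 0 = 1.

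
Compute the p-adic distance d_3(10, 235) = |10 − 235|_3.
d_3(10, 235) = 1/9

Step 1 — x − y = 10 − 235 = -225. Step 2 — v_3(-225) = 2 (factor: -225 = −(3^2 · 25); the sign does not affect v_p). Step 3 — |x − y|_3 = 3^{-2} = 1/9.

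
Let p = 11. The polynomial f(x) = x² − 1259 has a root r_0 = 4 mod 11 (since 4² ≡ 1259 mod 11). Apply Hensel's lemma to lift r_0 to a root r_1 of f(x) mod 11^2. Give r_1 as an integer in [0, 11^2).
r_1 = 114 (mod 121)

Hensel's recurrence: r_{i+1} = r_i − f(r_i)·(f′(r_i))^{-1} mod 11^{i+2}, with f′(x) = 2x. Iterate:
  r_0 = 4 (mod 11)
  r_1 = 114 (mod 121)
Final: r_1 = 114, and one checks f(r_1) ≡ 0 mod 11^2.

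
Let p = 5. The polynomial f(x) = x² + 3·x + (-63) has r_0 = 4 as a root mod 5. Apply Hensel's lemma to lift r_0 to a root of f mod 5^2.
r_1 = 14 (mod 25)

Hensel: r_{i+1} = r_i − f(r_i)·(f′(r_i))^{-1} mod 5^{i+2}, f′(x) = 2x + 3. Iterate:
  r_0 = 4 (mod 5)
  r_1 = 14 (mod 25)
Final: r = 14 satisfies f(r) ≡ 0 mod 5^2.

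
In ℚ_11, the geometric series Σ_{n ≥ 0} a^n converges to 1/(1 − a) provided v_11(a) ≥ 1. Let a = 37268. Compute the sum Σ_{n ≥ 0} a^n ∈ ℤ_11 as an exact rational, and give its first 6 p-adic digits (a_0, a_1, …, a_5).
Σ a^n = 1/(1 − a) = -1/37267;  first 6 digits = (1, 0, 0, 6, 2, 0)

v_11(a) = 3 ≥ 1, so the series converges in ℤ_11 to 1/(1 − a) = 1/(1 − 37268) = -1/37267. Expand this rational in ℤ_11: compute digits iteratively via d_i = x_i mod 11, x_{i+1} = (x_i − d_i)/11. The first 6 digits are (1, 0, 0, 6, 2, 0).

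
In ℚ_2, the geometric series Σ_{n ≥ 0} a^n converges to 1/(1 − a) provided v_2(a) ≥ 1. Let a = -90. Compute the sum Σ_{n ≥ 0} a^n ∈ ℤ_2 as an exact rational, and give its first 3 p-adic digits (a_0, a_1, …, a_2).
Σ a^n = 1/(1 − a) = 1/91;  first 3 digits = (1, 1, 0)

v_2(a) = 1 ≥ 1, so the series converges in ℤ_2 to 1/(1 − a) = 1/(1 − (-90)) = 1/91. Expand this rational in ℤ_2: compute digits iteratively via d_i = x_i mod 2, x_{i+1} = (x_i − d_i)/2. The first 3 digits are (1, 1, 0).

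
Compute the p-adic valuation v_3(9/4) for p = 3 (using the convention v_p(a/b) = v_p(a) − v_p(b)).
v_3(9/4) = 2

Factor powers of 3 from the numerator and denominator of the reduced fraction: 9 = 3^2 · 1 and 4 = 3^0 · 4. Apply v_p(a/b) = v_p(a) − v_p(b): v_3(9/4) = 2 − 0 = 2.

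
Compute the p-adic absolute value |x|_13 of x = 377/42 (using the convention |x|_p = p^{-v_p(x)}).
|377/42|_13 = 1/13

Step 1 — compute v_13(x) by factoring powers of 13 out of the numerator and denominator: v_13(377/42) = 1. Step 2 — apply |x|_p = p^{-v_p(x)} = 13^{-1} = 1/13.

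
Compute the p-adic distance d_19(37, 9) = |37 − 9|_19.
d_19(37, 9) = 1

Step 1 — x − y = 37 − 9 = 28. Step 2 — v_19(28) = 0 (factor: 28 = (19^0 · 28); the sign does not affect v_p). Step 3 — |x − y|_19 = 19^{0} = 1.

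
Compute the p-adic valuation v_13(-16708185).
v_13(-16708185) = 5

v_13(n) is the largest exponent k such that 13^k divides n. Factor out: -16708185 = -13^5 · 45. (Sign doesn't affect v_p.) So v_13(-16708185) = 5.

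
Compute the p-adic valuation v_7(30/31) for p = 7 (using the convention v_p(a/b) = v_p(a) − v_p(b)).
v_7(30/31) = 0

Factor powers of 7 from the numerator and denominator of the reduced fraction: 30 = 7^0 · 30 and 31 = 7^0 · 31. Apply v_p(a/b) = v_p(a) − v_p(b): v_7(30/31) = 0 − 0 = 0.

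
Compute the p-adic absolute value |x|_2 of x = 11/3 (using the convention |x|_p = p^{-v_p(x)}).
|11/3|_2 = 1

Step 1 — compute v_2(x) by factoring powers of 2 out of the numerator and denominator: v_2(11/3) = 0. Step 2 — apply |x|_p = p^{-v_p(x)} = 2^{0} = 1.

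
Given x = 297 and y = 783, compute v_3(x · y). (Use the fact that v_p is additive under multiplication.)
v_3(232551) = 6

v_p(x) = 3 (factor: 297 = 3^3 · 11); v_p(y) = 3 (factor: 783 = 3^3 · 29). Additivity: v_p(xy) = v_p(x) + v_p(y) = 3 + 3 = 6. (Direct check: xy = 232551 = 3^6 · (319).)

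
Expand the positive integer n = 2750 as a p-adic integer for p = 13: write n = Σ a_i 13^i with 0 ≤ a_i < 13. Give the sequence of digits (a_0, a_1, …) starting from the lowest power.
(a_0, a_1, …) = (7, 3, 3, 1)

Repeated division by 13 gives the digits low-to-high: 2750 = 7 + 3·13^1 + 3·13^2 + 1·13^3. Digit sequence: (7, 3, 3, 1).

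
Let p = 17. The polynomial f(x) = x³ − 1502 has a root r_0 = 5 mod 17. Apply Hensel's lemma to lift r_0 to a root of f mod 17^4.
r_3 = 56887 (mod 83521)

Hensel: r_{i+1} = r_i − f(r_i)/f′(r_i) mod 17^{i+2}, where f′(x) = 3x². Iterate:
  r_0 = 5 (mod 17)
  r_1 = 243 (mod 289)
  r_2 = 2844 (mod 4913)
  r_3 = 56887 (mod 83521)
Final: r = 56887 with f(r) ≡ 0 mod 17^4.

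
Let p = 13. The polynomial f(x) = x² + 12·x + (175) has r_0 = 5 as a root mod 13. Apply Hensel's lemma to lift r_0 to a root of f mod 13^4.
r_3 = 2098 (mod 28561)

Hensel: r_{i+1} = r_i − f(r_i)·(f′(r_i))^{-1} mod 13^{i+2}, f′(x) = 2x + 12. Iterate:
  r_0 = 5 (mod 13)
  r_1 = 70 (mod 169)
  r_2 = 2098 (mod 2197)
  r_3 = 2098 (mod 28561)
Final: r = 2098 satisfies f(r) ≡ 0 mod 13^4.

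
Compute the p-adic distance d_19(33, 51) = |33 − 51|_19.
d_19(33, 51) = 1

Step 1 — x − y = 33 − 51 = -18. Step 2 — v_19(-18) = 0 (factor: -18 = −(19^0 · 18); the sign does not affect v_p). Step 3 — |x − y|_19 = 19^{0} = 1.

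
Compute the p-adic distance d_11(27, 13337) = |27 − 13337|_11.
d_11(27, 13337) = 1/1331

Step 1 — x − y = 27 − 13337 = -13310. Step 2 — v_11(-13310) = 3 (factor: -13310 = −(11^3 · 10); the sign does not affect v_p). Step 3 — |x − y|_11 = 11^{-3} = 1/1331.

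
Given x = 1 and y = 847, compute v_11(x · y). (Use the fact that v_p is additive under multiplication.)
v_11(847) = 2

v_p(x) = 0 (factor: 1 = 11^0 · 1); v_p(y) = 2 (factor: 847 = 11^2 · 7). Additivity: v_p(xy) = v_p(x) + v_p(y) = 0 + 2 = 2. (Direct check: xy = 847 = 11^2 · (7).)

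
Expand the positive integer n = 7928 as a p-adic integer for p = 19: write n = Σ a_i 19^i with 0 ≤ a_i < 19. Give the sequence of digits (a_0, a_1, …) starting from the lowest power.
(a_0, a_1, …) = (5, 18, 2, 1)

Repeated division by 19 gives the digits low-to-high: 7928 = 5 + 18·19^1 + 2·19^2 + 1·19^3. Digit sequence: (5, 18, 2, 1).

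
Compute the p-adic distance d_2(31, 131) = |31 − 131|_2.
d_2(31, 131) = 1/4

Step 1 — x − y = 31 − 131 = -100. Step 2 — v_2(-100) = 2 (factor: -100 = −(2^2 · 25); the sign does not affect v_p). Step 3 — |x − y|_2 = 2^{-2} = 1/4.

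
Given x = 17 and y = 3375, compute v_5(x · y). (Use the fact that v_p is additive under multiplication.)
v_5(57375) = 3

v_p(x) = 0 (factor: 17 = 5^0 · 17); v_p(y) = 3 (factor: 3375 = 5^3 · 27). Additivity: v_p(xy) = v_p(x) + v_p(y) = 0 + 3 = 3. (Direct check: xy = 57375 = 5^3 · (459).)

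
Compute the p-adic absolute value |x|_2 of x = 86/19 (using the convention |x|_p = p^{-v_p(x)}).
|86/19|_2 = 1/2

Step 1 — compute v_2(x) by factoring powers of 2 out of the numerator and denominator: v_2(86/19) = 1. Step 2 — apply |x|_p = p^{-v_p(x)} = 2^{-1} = 1/2.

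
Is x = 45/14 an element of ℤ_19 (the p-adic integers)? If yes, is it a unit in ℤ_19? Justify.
x ∈ ℤ_19^× (unit); v_19(x) = 0

ℤ_19 = {x ∈ ℚ_19 : v_19(x) ≥ 0} and ℤ_19^× = {x ∈ ℤ_19 : v_19(x) = 0}. Here v_19(45/14) = v_19(num) − v_19(den) = 0; compare against these criteria.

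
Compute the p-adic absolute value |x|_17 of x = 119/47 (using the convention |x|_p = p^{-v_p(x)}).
|119/47|_17 = 1/17

Step 1 — compute v_17(x) by factoring powers of 17 out of the numerator and denominator: v_17(119/47) = 1. Step 2 — apply |x|_p = p^{-v_p(x)} = 17^{-1} = 1/17.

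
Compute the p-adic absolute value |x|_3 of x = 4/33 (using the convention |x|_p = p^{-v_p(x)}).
|4/33|_3 = 3

Step 1 — compute v_3(x) by factoring powers of 3 out of the numerator and denominator: v_3(4/33) = -1. Step 2 — apply |x|_p = p^{-v_p(x)} = 3^{1} = 3.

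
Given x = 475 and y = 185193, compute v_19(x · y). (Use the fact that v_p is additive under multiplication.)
v_19(87966675) = 4

v_p(x) = 1 (factor: 475 = 19^1 · 25); v_p(y) = 3 (factor: 185193 = 19^3 · 27). Additivity: v_p(xy) = v_p(x) + v_p(y) = 1 + 3 = 4. (Direct check: xy = 87966675 = 19^4 · (675).)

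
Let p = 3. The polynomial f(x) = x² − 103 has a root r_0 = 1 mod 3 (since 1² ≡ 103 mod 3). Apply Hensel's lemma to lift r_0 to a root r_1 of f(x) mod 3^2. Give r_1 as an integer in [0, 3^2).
r_1 = 7 (mod 9)

Hensel's recurrence: r_{i+1} = r_i − f(r_i)·(f′(r_i))^{-1} mod 3^{i+2}, with f′(x) = 2x. Iterate:
  r_0 = 1 (mod 3)
  r_1 = 7 (mod 9)
Final: r_1 = 7, and one checks f(r_1) ≡ 0 mod 3^2.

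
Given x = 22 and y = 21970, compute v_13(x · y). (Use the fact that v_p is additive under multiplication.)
v_13(483340) = 3

v_p(x) = 0 (factor: 22 = 13^0 · 22); v_p(y) = 3 (factor: 21970 = 13^3 · 10). Additivity: v_p(xy) = v_p(x) + v_p(y) = 0 + 3 = 3. (Direct check: xy = 483340 = 13^3 · (220).)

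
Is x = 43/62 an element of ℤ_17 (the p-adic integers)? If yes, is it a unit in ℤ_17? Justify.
x ∈ ℤ_17^× (unit); v_17(x) = 0

ℤ_17 = {x ∈ ℚ_17 : v_17(x) ≥ 0} and ℤ_17^× = {x ∈ ℤ_17 : v_17(x) = 0}. Here v_17(43/62) = v_17(num) − v_17(den) = 0; compare against these criteria.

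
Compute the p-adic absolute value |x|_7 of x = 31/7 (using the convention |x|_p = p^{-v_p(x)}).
|31/7|_7 = 7

Step 1 — compute v_7(x) by factoring powers of 7 out of the numerator and denominator: v_7(31/7) = -1. Step 2 — apply |x|_p = p^{-v_p(x)} = 7^{1} = 7.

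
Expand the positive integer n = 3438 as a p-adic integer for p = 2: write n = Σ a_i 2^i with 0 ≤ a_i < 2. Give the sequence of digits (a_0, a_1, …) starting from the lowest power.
(a_0, a_1, …) = (0, 1, 1, 1, 0, 1, 1, 0, 1, 0, 1, 1)

Repeated division by 2 gives the digits low-to-high: 3438 = 1·2^1 + 1·2^2 + 1·2^3 + 1·2^5 + 1·2^6 + 1·2^8 + 1·2^10 + 1·2^11. Digit sequence: (0, 1, 1, 1, 0, 1, 1, 0, 1, 0, 1, 1).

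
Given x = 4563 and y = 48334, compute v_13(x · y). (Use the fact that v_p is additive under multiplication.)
v_13(220548042) = 5

v_p(x) = 2 (factor: 4563 = 13^2 · 27); v_p(y) = 3 (factor: 48334 = 13^3 · 22). Additivity: v_p(xy) = v_p(x) + v_p(y) = 2 + 3 = 5. (Direct check: xy = 220548042 = 13^5 · (594).)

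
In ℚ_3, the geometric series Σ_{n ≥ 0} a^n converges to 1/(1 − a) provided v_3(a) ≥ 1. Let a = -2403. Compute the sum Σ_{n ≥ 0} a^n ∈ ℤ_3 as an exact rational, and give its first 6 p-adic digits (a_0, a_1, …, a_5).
Σ a^n = 1/(1 − a) = 1/2404;  first 6 digits = (1, 0, 0, 1, 0, 2)

v_3(a) = 3 ≥ 1, so the series converges in ℤ_3 to 1/(1 − a) = 1/(1 − (-2403)) = 1/2404. Expand this rational in ℤ_3: compute digits iteratively via d_i = x_i mod 3, x_{i+1} = (x_i − d_i)/3. The first 6 digits are (1, 0, 0, 1, 0, 2).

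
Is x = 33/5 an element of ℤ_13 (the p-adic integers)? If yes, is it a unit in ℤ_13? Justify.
x ∈ ℤ_13^× (unit); v_13(x) = 0

ℤ_13 = {x ∈ ℚ_13 : v_13(x) ≥ 0} and ℤ_13^× = {x ∈ ℤ_13 : v_13(x) = 0}. Here v_13(33/5) = v_13(num) − v_13(den) = 0; compare against these criteria.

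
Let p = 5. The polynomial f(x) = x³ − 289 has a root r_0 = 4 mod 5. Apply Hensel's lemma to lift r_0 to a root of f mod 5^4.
r_3 = 204 (mod 625)

Hensel: r_{i+1} = r_i − f(r_i)/f′(r_i) mod 5^{i+2}, where f′(x) = 3x². Iterate:
  r_0 = 4 (mod 5)
  r_1 = 4 (mod 25)
  r_2 = 79 (mod 125)
  r_3 = 204 (mod 625)
Final: r = 204 with f(r) ≡ 0 mod 5^4.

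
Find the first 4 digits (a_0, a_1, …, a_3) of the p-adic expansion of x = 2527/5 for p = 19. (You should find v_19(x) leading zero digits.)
(a_0, …, a_3) = (0, 0, 9, 11)

v_19(2527/5) = 2, so a_0 = ... = a_1 = 0. Factor out: x = 19^2 · u with u = 7/5 a unit in ℤ_19. Expand u iteratively via a_{v+i} = u_i mod 19, u_{i+1} = (u_i − a_{v+i})/19:
  u_0 = 7/5;  a_2 = 9;  u_1 = (u_0 − 9)/19 = -2/5
  u_1 = -2/5;  a_3 = 11;  u_2 = (u_1 − 11)/19 = -3/5
Digits: (0, 0, 9, 11).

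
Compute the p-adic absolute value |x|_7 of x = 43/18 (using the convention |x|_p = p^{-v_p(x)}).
|43/18|_7 = 1

Step 1 — compute v_7(x) by factoring powers of 7 out of the numerator and denominator: v_7(43/18) = 0. Step 2 — apply |x|_p = p^{-v_p(x)} = 7^{0} = 1.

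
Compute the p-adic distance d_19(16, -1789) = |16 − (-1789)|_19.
d_19(16, -1789) = 1/361

Step 1 — x − y = 16 − (-1789) = 1805. Step 2 — v_19(1805) = 2 (factor: 1805 = (19^2 · 5); the sign does not affect v_p). Step 3 — |x − y|_19 = 19^{-2} = 1/361.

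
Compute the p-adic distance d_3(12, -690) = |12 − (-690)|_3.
d_3(12, -690) = 1/27

Step 1 — x − y = 12 − (-690) = 702. Step 2 — v_3(702) = 3 (factor: 702 = (3^3 · 26); the sign does not affect v_p). Step 3 — |x − y|_3 = 3^{-3} = 1/27.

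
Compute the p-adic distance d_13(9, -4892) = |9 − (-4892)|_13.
d_13(9, -4892) = 1/169

Step 1 — x − y = 9 − (-4892) = 4901. Step 2 — v_13(4901) = 2 (factor: 4901 = (13^2 · 29); the sign does not affect v_p). Step 3 — |x − y|_13 = 13^{-2} = 1/169.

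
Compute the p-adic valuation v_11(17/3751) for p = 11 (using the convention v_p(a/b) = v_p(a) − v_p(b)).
v_11(17/3751) = -2

Factor powers of 11 from the numerator and denominator of the reduced fraction: 17 = 11^0 · 17 and 3751 = 11^2 · 31. Apply v_p(a/b) = v_p(a) − v_p(b): v_11(17/3751) = 0 − 2 = -2.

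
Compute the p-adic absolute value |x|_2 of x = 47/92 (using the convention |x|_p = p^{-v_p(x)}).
|47/92|_2 = 4

Step 1 — compute v_2(x) by factoring powers of 2 out of the numerator and denominator: v_2(47/92) = -2. Step 2 — apply |x|_p = p^{-v_p(x)} = 2^{2} = 4.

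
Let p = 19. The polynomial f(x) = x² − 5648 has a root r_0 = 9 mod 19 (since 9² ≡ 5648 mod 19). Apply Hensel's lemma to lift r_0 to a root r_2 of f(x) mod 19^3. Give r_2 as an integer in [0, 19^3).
r_2 = 940 (mod 6859)

Hensel's recurrence: r_{i+1} = r_i − f(r_i)·(f′(r_i))^{-1} mod 19^{i+2}, with f′(x) = 2x. Iterate:
  r_0 = 9 (mod 19)
  r_1 = 218 (mod 361)
  r_2 = 940 (mod 6859)
Final: r_2 = 940, and one checks f(r_2) ≡ 0 mod 19^3.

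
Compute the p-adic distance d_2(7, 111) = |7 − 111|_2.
d_2(7, 111) = 1/8

Step 1 — x − y = 7 − 111 = -104. Step 2 — v_2(-104) = 3 (factor: -104 = −(2^3 · 13); the sign does not affect v_p). Step 3 — |x − y|_2 = 2^{-3} = 1/8.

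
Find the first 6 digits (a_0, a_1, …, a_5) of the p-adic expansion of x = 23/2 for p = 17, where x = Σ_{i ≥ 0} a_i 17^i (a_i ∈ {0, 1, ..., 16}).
(a_0, …, a_5) = (3, 9, 8, 8, 8, 8)

v_17(23/2) = 0 (numerator and denominator both coprime to 17), so x ∈ ℤ_17^×. Compute digits iteratively via a_i = x_i mod 17, x_{i+1} = (x_i − a_i)/17, with x_0 = x:
  x_0 = 23/2;  a_0 = 3;  x_1 = (x_0 − 3)/17 = 1/2
  x_1 = 1/2;  a_1 = 9;  x_2 = (x_1 − 9)/17 = -1/2
  x_2 = -1/2;  a_2 = 8;  x_3 = (x_2 − 8)/17 = -1/2
  x_3 = -1/2;  a_3 = 8;  x_4 = (x_3 − 8)/17 = -1/2
  x_4 = -1/2;  a_4 = 8;  x_5 = (x_4 − 8)/17 = -1/2
  x_5 = -1/2;  a_5 = 8;  x_6 = (x_5 − 8)/17 = -1/2
Digits: (3, 9, 8, 8, 8, 8).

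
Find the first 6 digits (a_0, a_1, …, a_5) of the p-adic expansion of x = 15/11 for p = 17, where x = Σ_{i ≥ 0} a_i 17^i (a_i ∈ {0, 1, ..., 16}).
(a_0, …, a_5) = (6, 9, 1, 3, 6, 12)

v_17(15/11) = 0 (numerator and denominator both coprime to 17), so x ∈ ℤ_17^×. Compute digits iteratively via a_i = x_i mod 17, x_{i+1} = (x_i − a_i)/17, with x_0 = x:
  x_0 = 15/11;  a_0 = 6;  x_1 = (x_0 − 6)/17 = -3/11
  x_1 = -3/11;  a_1 = 9;  x_2 = (x_1 − 9)/17 = -6/11
  x_2 = -6/11;  a_2 = 1;  x_3 = (x_2 − 1)/17 = -1/11
  x_3 = -1/11;  a_3 = 3;  x_4 = (x_3 − 3)/17 = -2/11
  x_4 = -2/11;  a_4 = 6;  x_5 = (x_4 − 6)/17 = -4/11
  x_5 = -4/11;  a_5 = 12;  x_6 = (x_5 − 12)/17 = -8/11
Digits: (6, 9, 1, 3, 6, 12).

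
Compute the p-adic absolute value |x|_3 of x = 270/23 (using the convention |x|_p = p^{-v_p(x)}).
|270/23|_3 = 1/27

Step 1 — compute v_3(x) by factoring powers of 3 out of the numerator and denominator: v_3(270/23) = 3. Step 2 — apply |x|_p = p^{-v_p(x)} = 3^{-3} = 1/27.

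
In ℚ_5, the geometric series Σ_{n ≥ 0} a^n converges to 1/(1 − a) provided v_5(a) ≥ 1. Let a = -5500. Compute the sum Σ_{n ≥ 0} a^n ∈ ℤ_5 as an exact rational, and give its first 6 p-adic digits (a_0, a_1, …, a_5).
Σ a^n = 1/(1 − a) = 1/5501;  first 6 digits = (1, 0, 0, 1, 1, 3)

v_5(a) = 3 ≥ 1, so the series converges in ℤ_5 to 1/(1 − a) = 1/(1 − (-5500)) = 1/5501. Expand this rational in ℤ_5: compute digits iteratively via d_i = x_i mod 5, x_{i+1} = (x_i − d_i)/5. The first 6 digits are (1, 0, 0, 1, 1, 3).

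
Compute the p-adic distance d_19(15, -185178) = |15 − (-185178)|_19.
d_19(15, -185178) = 1/6859

Step 1 — x − y = 15 − (-185178) = 185193. Step 2 — v_19(185193) = 3 (factor: 185193 = (19^3 · 27); the sign does not affect v_p). Step 3 — |x − y|_19 = 19^{-3} = 1/6859.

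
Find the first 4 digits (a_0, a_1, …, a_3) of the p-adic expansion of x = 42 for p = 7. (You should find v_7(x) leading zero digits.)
(a_0, …, a_3) = (0, 6, 0, 0)

v_7(42) = 1, so a_0 = ... = a_0 = 0. Factor out: x = 7^1 · u with u = 6 a unit in ℤ_7. Expand u iteratively via a_{v+i} = u_i mod 7, u_{i+1} = (u_i − a_{v+i})/7:
  u_0 = 6;  a_1 = 6;  u_1 = (u_0 − 6)/7 = 0
  u_1 = 0;  a_2 = 0;  u_2 = (u_1 − 0)/7 = 0
  u_2 = 0;  a_3 = 0;  u_3 = (u_2 − 0)/7 = 0
Digits: (0, 6, 0, 0).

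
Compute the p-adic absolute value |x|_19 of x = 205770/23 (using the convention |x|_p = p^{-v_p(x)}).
|205770/23|_19 = 1/6859

Step 1 — compute v_19(x) by factoring powers of 19 out of the numerator and denominator: v_19(205770/23) = 3. Step 2 — apply |x|_p = p^{-v_p(x)} = 19^{-3} = 1/6859.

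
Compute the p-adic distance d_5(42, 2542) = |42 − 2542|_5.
d_5(42, 2542) = 1/625

Step 1 — x − y = 42 − 2542 = -2500. Step 2 — v_5(-2500) = 4 (factor: -2500 = −(5^4 · 4); the sign does not affect v_p). Step 3 — |x − y|_5 = 5^{-4} = 1/625.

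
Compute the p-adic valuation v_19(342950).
v_19(342950) = 3

v_19(n) is the largest exponent k such that 19^k divides n. Factor out: 342950 = 19^3 · 50. (Sign doesn't affect v_p.) So v_19(342950) = 3.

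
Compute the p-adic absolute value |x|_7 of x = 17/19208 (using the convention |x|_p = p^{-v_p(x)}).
|17/19208|_7 = 2401

Step 1 — compute v_7(x) by factoring powers of 7 out of the numerator and denominator: v_7(17/19208) = -4. Step 2 — apply |x|_p = p^{-v_p(x)} = 7^{4} = 2401.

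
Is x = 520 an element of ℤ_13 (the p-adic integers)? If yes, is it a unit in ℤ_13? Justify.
x ∈ ℤ_13 but not a unit; v_13(x) = 1 > 0

ℤ_13 = {x ∈ ℚ_13 : v_13(x) ≥ 0} and ℤ_13^× = {x ∈ ℤ_13 : v_13(x) = 0}. Here v_13(520) = v_13(num) − v_13(den) = 1; compare against these criteria.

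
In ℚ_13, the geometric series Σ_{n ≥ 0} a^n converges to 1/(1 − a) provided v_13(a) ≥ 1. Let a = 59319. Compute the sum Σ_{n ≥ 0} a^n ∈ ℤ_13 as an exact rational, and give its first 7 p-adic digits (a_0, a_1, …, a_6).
Σ a^n = 1/(1 − a) = -1/59318;  first 7 digits = (1, 0, 0, 1, 2, 0, 1)

v_13(a) = 3 ≥ 1, so the series converges in ℤ_13 to 1/(1 − a) = 1/(1 − 59319) = -1/59318. Expand this rational in ℤ_13: compute digits iteratively via d_i = x_i mod 13, x_{i+1} = (x_i − d_i)/13. The first 7 digits are (1, 0, 0, 1, 2, 0, 1).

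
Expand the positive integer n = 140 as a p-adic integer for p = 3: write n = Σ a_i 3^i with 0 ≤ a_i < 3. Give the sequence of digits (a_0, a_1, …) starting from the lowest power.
(a_0, a_1, …) = (2, 1, 0, 2, 1)

Repeated division by 3 gives the digits low-to-high: 140 = 2 + 1·3^1 + 2·3^3 + 1·3^4. Digit sequence: (2, 1, 0, 2, 1).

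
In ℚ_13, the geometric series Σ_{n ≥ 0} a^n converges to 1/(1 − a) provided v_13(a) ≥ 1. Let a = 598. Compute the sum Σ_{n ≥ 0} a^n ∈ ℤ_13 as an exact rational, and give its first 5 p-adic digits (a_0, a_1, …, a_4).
Σ a^n = 1/(1 − a) = -1/597;  first 5 digits = (1, 7, 0, 12, 7)

v_13(a) = 1 ≥ 1, so the series converges in ℤ_13 to 1/(1 − a) = 1/(1 − 598) = -1/597. Expand this rational in ℤ_13: compute digits iteratively via d_i = x_i mod 13, x_{i+1} = (x_i − d_i)/13. The first 5 digits are (1, 7, 0, 12, 7).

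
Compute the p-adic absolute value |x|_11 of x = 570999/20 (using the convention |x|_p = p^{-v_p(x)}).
|570999/20|_11 = 1/14641

Step 1 — compute v_11(x) by factoring powers of 11 out of the numerator and denominator: v_11(570999/20) = 4. Step 2 — apply |x|_p = p^{-v_p(x)} = 11^{-4} = 1/14641.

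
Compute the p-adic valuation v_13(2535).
v_13(2535) = 2

v_13(n) is the largest exponent k such that 13^k divides n. Factor out: 2535 = 13^2 · 15. (Sign doesn't affect v_p.) So v_13(2535) = 2.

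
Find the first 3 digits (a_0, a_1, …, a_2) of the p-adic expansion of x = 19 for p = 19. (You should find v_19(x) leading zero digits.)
(a_0, …, a_2) = (0, 1, 0)

v_19(19) = 1, so a_0 = ... = a_0 = 0. Factor out: x = 19^1 · u with u = 1 a unit in ℤ_19. Expand u iteratively via a_{v+i} = u_i mod 19, u_{i+1} = (u_i − a_{v+i})/19:
  u_0 = 1;  a_1 = 1;  u_1 = (u_0 − 1)/19 = 0
  u_1 = 0;  a_2 = 0;  u_2 = (u_1 − 0)/19 = 0
Digits: (0, 1, 0).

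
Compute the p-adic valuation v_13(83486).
v_13(83486) = 3

v_13(n) is the largest exponent k such that 13^k divides n. Factor out: 83486 = 13^3 · 38. (Sign doesn't affect v_p.) So v_13(83486) = 3.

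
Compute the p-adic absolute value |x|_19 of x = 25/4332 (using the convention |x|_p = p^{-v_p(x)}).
|25/4332|_19 = 361

Step 1 — compute v_19(x) by factoring powers of 19 out of the numerator and denominator: v_19(25/4332) = -2. Step 2 — apply |x|_p = p^{-v_p(x)} = 19^{2} = 361.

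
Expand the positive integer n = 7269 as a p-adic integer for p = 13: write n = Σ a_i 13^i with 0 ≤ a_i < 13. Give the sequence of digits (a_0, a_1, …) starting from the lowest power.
(a_0, a_1, …) = (2, 0, 4, 3)

Repeated division by 13 gives the digits low-to-high: 7269 = 2 + 4·13^2 + 3·13^3. Digit sequence: (2, 0, 4, 3).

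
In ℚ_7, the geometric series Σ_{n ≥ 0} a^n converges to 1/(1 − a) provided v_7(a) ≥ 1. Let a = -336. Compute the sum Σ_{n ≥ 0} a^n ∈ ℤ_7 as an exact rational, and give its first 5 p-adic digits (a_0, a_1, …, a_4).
Σ a^n = 1/(1 − a) = 1/337;  first 5 digits = (1, 1, 1, 0, 6)

v_7(a) = 1 ≥ 1, so the series converges in ℤ_7 to 1/(1 − a) = 1/(1 − (-336)) = 1/337. Expand this rational in ℤ_7: compute digits iteratively via d_i = x_i mod 7, x_{i+1} = (x_i − d_i)/7. The first 5 digits are (1, 1, 1, 0, 6).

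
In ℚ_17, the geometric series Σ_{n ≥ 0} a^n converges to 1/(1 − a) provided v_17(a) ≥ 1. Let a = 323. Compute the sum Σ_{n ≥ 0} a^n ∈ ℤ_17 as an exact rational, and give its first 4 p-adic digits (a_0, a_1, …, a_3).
Σ a^n = 1/(1 − a) = -1/322;  first 4 digits = (1, 2, 5, 12)

v_17(a) = 1 ≥ 1, so the series converges in ℤ_17 to 1/(1 − a) = 1/(1 − 323) = -1/322. Expand this rational in ℤ_17: compute digits iteratively via d_i = x_i mod 17, x_{i+1} = (x_i − d_i)/17. The first 4 digits are (1, 2, 5, 12).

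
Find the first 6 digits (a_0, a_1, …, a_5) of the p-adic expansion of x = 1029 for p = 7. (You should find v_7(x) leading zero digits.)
(a_0, …, a_5) = (0, 0, 0, 3, 0, 0)

v_7(1029) = 3, so a_0 = ... = a_2 = 0. Factor out: x = 7^3 · u with u = 3 a unit in ℤ_7. Expand u iteratively via a_{v+i} = u_i mod 7, u_{i+1} = (u_i − a_{v+i})/7:
  u_0 = 3;  a_3 = 3;  u_1 = (u_0 − 3)/7 = 0
  u_1 = 0;  a_4 = 0;  u_2 = (u_1 − 0)/7 = 0
  u_2 = 0;  a_5 = 0;  u_3 = (u_2 − 0)/7 = 0
Digits: (0, 0, 0, 3, 0, 0).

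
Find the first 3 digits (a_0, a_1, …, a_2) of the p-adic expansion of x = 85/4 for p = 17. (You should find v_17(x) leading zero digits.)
(a_0, …, a_2) = (0, 14, 12)

v_17(85/4) = 1, so a_0 = ... = a_0 = 0. Factor out: x = 17^1 · u with u = 5/4 a unit in ℤ_17. Expand u iteratively via a_{v+i} = u_i mod 17, u_{i+1} = (u_i − a_{v+i})/17:
  u_0 = 5/4;  a_1 = 14;  u_1 = (u_0 − 14)/17 = -3/4
  u_1 = -3/4;  a_2 = 12;  u_2 = (u_1 − 12)/17 = -3/4
Digits: (0, 14, 12).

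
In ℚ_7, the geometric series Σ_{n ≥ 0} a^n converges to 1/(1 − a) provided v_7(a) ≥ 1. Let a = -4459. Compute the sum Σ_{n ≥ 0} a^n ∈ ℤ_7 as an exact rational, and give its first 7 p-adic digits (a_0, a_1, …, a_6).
Σ a^n = 1/(1 − a) = 1/4460;  first 7 digits = (1, 0, 0, 1, 5, 6, 0)

v_7(a) = 3 ≥ 1, so the series converges in ℤ_7 to 1/(1 − a) = 1/(1 − (-4459)) = 1/4460. Expand this rational in ℤ_7: compute digits iteratively via d_i = x_i mod 7, x_{i+1} = (x_i − d_i)/7. The first 7 digits are (1, 0, 0, 1, 5, 6, 0).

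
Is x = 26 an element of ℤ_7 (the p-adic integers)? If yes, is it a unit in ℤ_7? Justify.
x ∈ ℤ_7^× (unit); v_7(x) = 0

ℤ_7 = {x ∈ ℚ_7 : v_7(x) ≥ 0} and ℤ_7^× = {x ∈ ℤ_7 : v_7(x) = 0}. Here v_7(26) = v_7(num) − v_7(den) = 0; compare against these criteria.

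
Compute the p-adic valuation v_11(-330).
v_11(-330) = 1

v_11(n) is the largest exponent k such that 11^k divides n. Factor out: -330 = -11^1 · 30. (Sign doesn't affect v_p.) So v_11(-330) = 1.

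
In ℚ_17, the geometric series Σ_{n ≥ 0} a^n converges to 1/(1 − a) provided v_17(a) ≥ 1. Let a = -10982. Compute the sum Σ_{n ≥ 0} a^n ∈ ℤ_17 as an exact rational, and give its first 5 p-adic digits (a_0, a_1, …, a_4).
Σ a^n = 1/(1 − a) = 1/10983;  first 5 digits = (1, 0, 13, 14, 15)

v_17(a) = 2 ≥ 1, so the series converges in ℤ_17 to 1/(1 − a) = 1/(1 − (-10982)) = 1/10983. Expand this rational in ℤ_17: compute digits iteratively via d_i = x_i mod 17, x_{i+1} = (x_i − d_i)/17. The first 5 digits are (1, 0, 13, 14, 15).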